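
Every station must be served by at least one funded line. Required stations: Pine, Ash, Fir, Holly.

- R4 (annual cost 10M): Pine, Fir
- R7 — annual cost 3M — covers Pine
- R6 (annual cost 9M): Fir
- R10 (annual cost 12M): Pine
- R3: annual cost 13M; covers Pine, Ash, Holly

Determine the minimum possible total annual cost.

22

The greedy cost-per-new-station heuristic would pick R7, R3, and R6 for 25, but a cheaper cover exists.
Choose R6 and R3: together they cover Pine, Ash, Fir, Holly — every station.
Total annual cost: 9 + 13 = 22.
No cover costs less than 22.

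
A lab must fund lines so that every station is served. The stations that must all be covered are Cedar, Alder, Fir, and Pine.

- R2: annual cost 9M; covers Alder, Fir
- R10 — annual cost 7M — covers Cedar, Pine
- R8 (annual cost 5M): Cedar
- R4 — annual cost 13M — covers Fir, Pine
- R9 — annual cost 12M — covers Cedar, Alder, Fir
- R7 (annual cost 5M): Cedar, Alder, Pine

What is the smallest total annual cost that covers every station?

Choose R2 and R7: together they cover Cedar, Alder, Fir, Pine — every station.
Total annual cost: 9 + 5 = 14.
No cover costs less than 14.

14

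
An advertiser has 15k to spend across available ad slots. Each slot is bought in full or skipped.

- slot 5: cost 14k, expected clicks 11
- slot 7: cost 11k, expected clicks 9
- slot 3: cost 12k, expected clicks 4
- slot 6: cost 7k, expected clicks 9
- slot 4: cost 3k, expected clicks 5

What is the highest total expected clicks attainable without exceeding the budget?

Take slot 6 and slot 4: cost 7 + 3 = 10 ≤ 15, expected clicks 9 + 5 = 14.
No feasible combination exceeds this.

14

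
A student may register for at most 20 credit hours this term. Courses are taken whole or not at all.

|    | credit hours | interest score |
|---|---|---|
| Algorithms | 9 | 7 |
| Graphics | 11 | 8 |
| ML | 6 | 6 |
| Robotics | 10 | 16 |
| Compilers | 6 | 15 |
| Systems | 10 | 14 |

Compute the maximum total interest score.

31

Take Robotics and Compilers: credit hours 10 + 6 = 16 ≤ 20, interest score 16 + 15 = 31.
No other feasible combination does better.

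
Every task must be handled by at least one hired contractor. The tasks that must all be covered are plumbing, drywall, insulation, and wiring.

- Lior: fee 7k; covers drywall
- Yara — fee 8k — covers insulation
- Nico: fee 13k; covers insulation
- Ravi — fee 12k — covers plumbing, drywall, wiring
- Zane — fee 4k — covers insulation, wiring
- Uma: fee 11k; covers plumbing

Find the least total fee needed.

16

This is an integer covering problem.
Choose Ravi and Zane: together they cover plumbing, drywall, insulation, wiring — every task.
Total fee: 12 + 4 = 16.
No cover costs less than 16.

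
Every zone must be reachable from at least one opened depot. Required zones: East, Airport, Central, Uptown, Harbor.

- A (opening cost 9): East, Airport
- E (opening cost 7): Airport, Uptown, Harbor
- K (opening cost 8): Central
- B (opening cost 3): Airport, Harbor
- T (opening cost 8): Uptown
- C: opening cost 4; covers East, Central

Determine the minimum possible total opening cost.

11

This is an integer covering problem.
Choose E and C: together they cover East, Airport, Central, Uptown, Harbor — every zone.
Total opening cost: 7 + 4 = 11.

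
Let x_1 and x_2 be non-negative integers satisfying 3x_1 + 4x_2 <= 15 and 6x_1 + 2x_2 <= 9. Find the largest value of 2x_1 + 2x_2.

6

(x_1,x_2)=(0,3) is feasible, giving 6.
(x_1,x_2)=(0,2) is feasible, giving 4.
The best lattice point is (0,3), giving 6.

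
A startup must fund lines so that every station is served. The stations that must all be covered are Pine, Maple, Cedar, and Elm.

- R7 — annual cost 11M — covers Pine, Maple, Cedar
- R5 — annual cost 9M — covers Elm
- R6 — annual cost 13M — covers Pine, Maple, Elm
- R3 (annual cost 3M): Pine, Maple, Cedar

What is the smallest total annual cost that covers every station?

12

This is an integer covering problem.
Choose R5 and R3: together they cover Pine, Maple, Cedar, Elm — every station.
Total annual cost: 9 + 3 = 12.
No cover costs less than 12.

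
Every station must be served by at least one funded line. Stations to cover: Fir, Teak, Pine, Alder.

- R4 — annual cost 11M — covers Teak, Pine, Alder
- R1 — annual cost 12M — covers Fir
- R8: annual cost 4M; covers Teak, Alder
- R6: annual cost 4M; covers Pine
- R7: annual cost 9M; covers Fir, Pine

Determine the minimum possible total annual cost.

13

The greedy cost-per-new-station heuristic would pick R8, R6, and R7 for 17, but a cheaper cover exists.
Choose R8 and R7: together they cover Fir, Teak, Pine, Alder — every station.
Total annual cost: 4 + 9 = 13.
No cover costs less than 13.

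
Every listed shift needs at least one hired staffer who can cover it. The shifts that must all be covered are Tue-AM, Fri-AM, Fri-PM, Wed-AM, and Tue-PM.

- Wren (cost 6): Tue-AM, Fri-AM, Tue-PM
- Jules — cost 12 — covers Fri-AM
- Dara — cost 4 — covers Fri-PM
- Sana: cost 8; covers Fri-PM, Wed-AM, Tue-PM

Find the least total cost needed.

This is a weighted set-cover instance.
The greedy cost-per-new-shift heuristic would pick Wren, Dara, and Sana for 18, but a cheaper cover exists.
Choose Wren and Sana: together they cover Tue-AM, Fri-AM, Fri-PM, Wed-AM, Tue-PM — every shift.
Total cost: 6 + 8 = 14.
No cover costs less than 14.

14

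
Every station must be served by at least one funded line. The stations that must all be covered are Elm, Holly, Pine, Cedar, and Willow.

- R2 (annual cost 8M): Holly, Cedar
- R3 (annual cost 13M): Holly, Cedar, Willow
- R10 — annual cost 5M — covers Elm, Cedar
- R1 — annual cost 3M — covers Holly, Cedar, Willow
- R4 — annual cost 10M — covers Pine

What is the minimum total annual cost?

18

Choose R10, R1, and R4: together they cover Elm, Holly, Pine, Cedar, Willow — every station.
Total annual cost: 5 + 3 + 10 = 18.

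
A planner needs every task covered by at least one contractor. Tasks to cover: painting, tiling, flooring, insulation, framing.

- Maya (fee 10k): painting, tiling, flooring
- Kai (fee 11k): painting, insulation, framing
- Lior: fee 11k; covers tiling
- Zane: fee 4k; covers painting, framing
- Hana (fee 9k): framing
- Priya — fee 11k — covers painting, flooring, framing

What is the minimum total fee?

This is an integer covering problem.
The greedy cost-per-new-task heuristic would pick Zane, Maya, and Kai for 25, but a cheaper cover exists.
Choose Maya and Kai: together they cover painting, tiling, flooring, insulation, framing — every task.
Total fee: 10 + 11 = 21.
No cover costs less than 21.

21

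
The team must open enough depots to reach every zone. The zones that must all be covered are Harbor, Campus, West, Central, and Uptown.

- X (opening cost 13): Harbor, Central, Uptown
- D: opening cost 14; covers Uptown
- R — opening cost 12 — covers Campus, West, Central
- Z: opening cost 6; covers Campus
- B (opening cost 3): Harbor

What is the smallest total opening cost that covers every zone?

25

This is a weighted set-cover instance.
The greedy cost-per-new-zone heuristic would pick B, R, and X for 28, but a cheaper cover exists.
Choose X and R: together they cover Harbor, Campus, West, Central, Uptown — every zone.
Total opening cost: 13 + 12 = 25.
No cover costs less than 25.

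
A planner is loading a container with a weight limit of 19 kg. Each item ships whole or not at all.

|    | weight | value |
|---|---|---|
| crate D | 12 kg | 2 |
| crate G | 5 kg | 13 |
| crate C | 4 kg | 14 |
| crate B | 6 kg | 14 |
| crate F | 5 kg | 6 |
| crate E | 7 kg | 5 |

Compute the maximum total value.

41

This is an integer program with binary decision variables.
Allowing fractional choices, the relaxed optimum would be about 45.8, but items are indivisible.
crate G + crate C + crate B: weight 5 + 4 + 6 = 15 ≤ 19, value 13 + 14 + 14 = 41.
crate C + crate B + crate F: weight 4 + 6 + 5 = 15 ≤ 19, value 14 + 14 + 6 = 34.
Best is crate G, crate C, and crate B with total value 41.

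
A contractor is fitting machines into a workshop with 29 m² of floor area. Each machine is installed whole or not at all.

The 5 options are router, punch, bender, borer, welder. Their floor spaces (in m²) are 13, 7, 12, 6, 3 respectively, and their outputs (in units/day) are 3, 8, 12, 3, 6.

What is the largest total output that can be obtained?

Allowing fractional choices, the relaxed optimum would be about 29.2, but machines are indivisible.
punch + bender + borer: floor space 7 + 12 + 6 = 25 ≤ 29, output 8 + 12 + 3 = 23.
punch + bender + borer + welder: floor space 7 + 12 + 6 + 3 = 28 ≤ 29, output 8 + 12 + 3 + 6 = 29.
punch + bender + welder: floor space 7 + 12 + 3 = 22 ≤ 29, output 8 + 12 + 6 = 26.
Best is punch, bender, borer, and welder with total output 29.

29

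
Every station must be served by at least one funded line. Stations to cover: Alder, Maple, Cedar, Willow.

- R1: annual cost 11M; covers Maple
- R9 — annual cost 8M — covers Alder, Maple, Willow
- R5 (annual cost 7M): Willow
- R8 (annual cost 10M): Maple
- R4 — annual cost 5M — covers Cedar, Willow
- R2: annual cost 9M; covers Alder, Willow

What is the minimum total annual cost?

Choose R9 and R4: together they cover Alder, Maple, Cedar, Willow — every station.
Total annual cost: 8 + 5 = 13.
No cover costs less than 13.

13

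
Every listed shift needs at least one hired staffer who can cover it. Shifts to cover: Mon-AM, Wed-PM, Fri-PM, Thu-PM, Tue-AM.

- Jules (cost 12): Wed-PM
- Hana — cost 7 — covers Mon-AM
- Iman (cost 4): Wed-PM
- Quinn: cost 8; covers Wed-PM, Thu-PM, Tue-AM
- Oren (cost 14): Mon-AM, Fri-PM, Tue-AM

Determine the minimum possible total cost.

The greedy cost-per-new-shift heuristic would pick Quinn, Hana, and Oren for 29, but a cheaper cover exists.
Choose Quinn and Oren: together they cover Mon-AM, Wed-PM, Fri-PM, Thu-PM, Tue-AM — every shift.
Total cost: 8 + 14 = 22.
No cover costs less than 22.

22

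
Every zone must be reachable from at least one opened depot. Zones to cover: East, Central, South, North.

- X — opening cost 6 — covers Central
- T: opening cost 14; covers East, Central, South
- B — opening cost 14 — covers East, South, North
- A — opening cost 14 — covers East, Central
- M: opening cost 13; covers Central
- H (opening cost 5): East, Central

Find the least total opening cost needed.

This is a weighted set-cover instance.
Choose B and H: together they cover East, Central, South, North — every zone.
Total opening cost: 14 + 5 = 19.
No cover costs less than 19.

19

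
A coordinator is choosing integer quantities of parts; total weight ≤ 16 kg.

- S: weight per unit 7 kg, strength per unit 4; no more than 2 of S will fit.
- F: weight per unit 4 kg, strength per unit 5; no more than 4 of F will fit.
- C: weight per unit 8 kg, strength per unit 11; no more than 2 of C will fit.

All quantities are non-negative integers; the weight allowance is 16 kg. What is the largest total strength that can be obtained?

This is a bounded integer knapsack.
Take 2×C: weight 16 ≤ 16, strength 2·11 = 22.
C has the best ratio (11/8) and is taken to its limit of 2; remaining capacity is filled optimally with the others.

22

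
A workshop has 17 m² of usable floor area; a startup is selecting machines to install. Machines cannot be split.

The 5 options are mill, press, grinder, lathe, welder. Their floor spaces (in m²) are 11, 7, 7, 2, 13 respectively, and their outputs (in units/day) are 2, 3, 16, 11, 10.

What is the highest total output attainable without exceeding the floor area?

Take press, grinder, and lathe: floor space 7 + 7 + 2 = 16 ≤ 17, output 3 + 16 + 11 = 30.
No other feasible combination does better.

30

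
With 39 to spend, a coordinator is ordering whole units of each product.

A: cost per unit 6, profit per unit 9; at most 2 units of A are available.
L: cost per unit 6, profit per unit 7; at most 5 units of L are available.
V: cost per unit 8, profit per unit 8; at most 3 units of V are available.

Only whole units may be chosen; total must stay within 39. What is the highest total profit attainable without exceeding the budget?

47

A has the best ratio (9/6); taking only A gives at most 2×9 = 18 (stopped by the supply cap of 2).
Mixing does better — 2×A, 3×L, and 1×V: cost 38 ≤ 39, profit 2·9 + 3·7 + 1·8 = 47.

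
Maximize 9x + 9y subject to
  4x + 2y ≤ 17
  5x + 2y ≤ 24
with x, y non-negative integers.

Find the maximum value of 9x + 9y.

72

(x,y)=(0,8): 4·0+2·8=16≤17, 5·0+2·8=16≤24, objective 72.
(x,y)=(0,7): 4·0+2·7=14≤17, 5·0+2·7=14≤24, objective 63.
The best lattice point is (0,8), giving 72.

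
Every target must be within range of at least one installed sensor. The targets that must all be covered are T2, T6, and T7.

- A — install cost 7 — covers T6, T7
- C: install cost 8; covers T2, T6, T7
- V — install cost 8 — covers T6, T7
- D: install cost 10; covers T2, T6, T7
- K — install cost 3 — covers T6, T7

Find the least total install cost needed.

This is a weighted set-cover instance.
The greedy cost-per-new-target heuristic would pick K and C for 11, but a cheaper cover exists.
C alone covers T2, T6, T7 — every target.
Total install cost: 8.
No cover costs less than 8.

8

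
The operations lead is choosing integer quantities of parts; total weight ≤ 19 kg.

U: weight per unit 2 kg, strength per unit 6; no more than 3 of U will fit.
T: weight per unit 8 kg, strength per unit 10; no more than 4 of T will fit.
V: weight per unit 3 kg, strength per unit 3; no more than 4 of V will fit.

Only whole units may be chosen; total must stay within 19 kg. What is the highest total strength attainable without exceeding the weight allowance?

3×U, 1×T, and 1×V: weight 17 ≤ 19, strength 3·6 + 1·10 + 1·3 = 31.
3×U and 4×V: weight 18 ≤ 19, strength 3·6 + 4·3 = 30.
Best is 31.

31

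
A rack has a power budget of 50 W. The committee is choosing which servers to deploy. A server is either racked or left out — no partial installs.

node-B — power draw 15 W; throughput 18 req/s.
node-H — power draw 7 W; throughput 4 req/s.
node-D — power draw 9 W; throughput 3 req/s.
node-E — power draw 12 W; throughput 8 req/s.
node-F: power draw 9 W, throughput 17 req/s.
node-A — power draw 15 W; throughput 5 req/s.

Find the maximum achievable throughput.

Take node-B, node-H, node-E, and node-F: power draw 15 + 7 + 12 + 9 = 43 ≤ 50, throughput 18 + 4 + 8 + 17 = 47.
No other feasible combination does better.

47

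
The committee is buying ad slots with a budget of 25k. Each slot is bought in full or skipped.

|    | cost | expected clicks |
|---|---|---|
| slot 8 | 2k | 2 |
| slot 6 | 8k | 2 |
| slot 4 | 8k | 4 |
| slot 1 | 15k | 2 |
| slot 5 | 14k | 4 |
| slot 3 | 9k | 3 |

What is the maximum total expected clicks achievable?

Allowing fractional choices, the relaxed optimum would be about 10.7, but ad slots are indivisible.
slot 6 + slot 4 + slot 3: cost 8 + 8 + 9 = 25 ≤ 25, expected clicks 2 + 4 + 3 = 9.
slot 8 + slot 4 + slot 3: cost 2 + 8 + 9 = 19 ≤ 25, expected clicks 2 + 4 + 3 = 9.
slot 8 + slot 4 + slot 5: cost 2 + 8 + 14 = 24 ≤ 25, expected clicks 2 + 4 + 4 = 10.
Best is slot 8, slot 4, and slot 5 with total expected clicks 10.

10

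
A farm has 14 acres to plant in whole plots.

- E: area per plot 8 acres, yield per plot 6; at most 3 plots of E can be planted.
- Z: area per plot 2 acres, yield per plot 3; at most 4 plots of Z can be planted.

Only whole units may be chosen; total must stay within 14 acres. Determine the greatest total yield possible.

15

This is a bounded integer knapsack.
1×E and 3×Z: area 14 ≤ 14, yield 1·6 + 3·3 = 15.
4×Z: area 8 ≤ 14, yield 4·3 = 12.
Best is 15.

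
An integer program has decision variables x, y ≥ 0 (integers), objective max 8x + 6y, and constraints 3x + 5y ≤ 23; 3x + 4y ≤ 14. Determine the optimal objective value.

32

The continuous relaxation peaks at (4.67, 0) with value 37.33; rounding to a feasible lattice point costs some objective.
(x,y)=(4,0): 3·4+5·0=12≤23, 3·4+4·0=12≤14, objective 32.
(x,y)=(3,1): 3·3+5·1=14≤23, 3·3+4·1=13≤14, objective 30.
No feasible integer point exceeds 32.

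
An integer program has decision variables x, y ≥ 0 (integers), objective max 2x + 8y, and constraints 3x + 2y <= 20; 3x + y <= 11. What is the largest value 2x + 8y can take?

80

(x,y)=(0,10): 3·0+2·10=20≤20, 3·0+1·10=10≤11, objective 80.
(x,y)=(0,9): 3·0+2·9=18≤20, 3·0+1·9=9≤11, objective 72.
No feasible integer point exceeds 80.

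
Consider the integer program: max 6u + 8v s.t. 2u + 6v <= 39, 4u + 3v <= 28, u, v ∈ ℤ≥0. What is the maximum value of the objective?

(u,v)=(3,5): 2·3+6·5=36≤39, 4·3+3·5=27≤28, objective 58.
(u,v)=(4,4): 2·4+6·4=32≤39, 4·4+3·4=28≤28, objective 56.
Maximum is 58 at (u,v)=(3,5).

58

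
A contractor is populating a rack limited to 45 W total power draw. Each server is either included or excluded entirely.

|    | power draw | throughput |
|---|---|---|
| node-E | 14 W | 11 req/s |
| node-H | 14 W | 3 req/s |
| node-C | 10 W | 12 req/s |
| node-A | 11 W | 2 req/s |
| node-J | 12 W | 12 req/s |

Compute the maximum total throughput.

35

node-H + node-C + node-J: power draw 14 + 10 + 12 = 36 ≤ 45, throughput 3 + 12 + 12 = 27.
node-E + node-C + node-J: power draw 14 + 10 + 12 = 36 ≤ 45, throughput 11 + 12 + 12 = 35.
node-C + node-A + node-J: power draw 10 + 11 + 12 = 33 ≤ 45, throughput 12 + 2 + 12 = 26.
Best is node-E, node-C, and node-J with total throughput 35.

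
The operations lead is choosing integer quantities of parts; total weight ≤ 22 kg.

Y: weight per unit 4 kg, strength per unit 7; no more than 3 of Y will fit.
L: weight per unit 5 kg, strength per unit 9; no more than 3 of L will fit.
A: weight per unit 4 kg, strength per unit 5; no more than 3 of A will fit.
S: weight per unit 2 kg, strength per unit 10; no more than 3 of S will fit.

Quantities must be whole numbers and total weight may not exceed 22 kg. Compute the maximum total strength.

57

3×Y, 1×A, and 3×S: weight 22 ≤ 22, strength 3·7 + 1·5 + 3·10 = 56.
3×L and 3×S: weight 21 ≤ 22, strength 3·9 + 3·10 = 57.
Best is 57.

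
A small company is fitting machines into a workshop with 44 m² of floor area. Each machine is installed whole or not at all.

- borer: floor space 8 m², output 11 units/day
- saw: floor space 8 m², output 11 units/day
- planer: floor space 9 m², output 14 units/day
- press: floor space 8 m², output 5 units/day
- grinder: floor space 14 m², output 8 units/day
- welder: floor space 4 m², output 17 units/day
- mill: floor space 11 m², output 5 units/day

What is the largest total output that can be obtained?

borer + saw + planer + grinder + welder: floor space 8 + 8 + 9 + 14 + 4 = 43 ≤ 44, output 11 + 11 + 14 + 8 + 17 = 61.
borer + saw + planer + press + welder: floor space 8 + 8 + 9 + 8 + 4 = 37 ≤ 44, output 11 + 11 + 14 + 5 + 17 = 58.
Best is borer, saw, planer, grinder, and welder with total output 61.

61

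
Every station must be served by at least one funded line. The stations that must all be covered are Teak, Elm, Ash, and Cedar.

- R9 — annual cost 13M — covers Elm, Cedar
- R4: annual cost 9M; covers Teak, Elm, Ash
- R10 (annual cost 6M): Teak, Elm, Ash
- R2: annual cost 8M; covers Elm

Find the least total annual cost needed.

19

Choose R9 and R10: together they cover Teak, Elm, Ash, Cedar — every station.
Total annual cost: 13 + 6 = 19.
No cover costs less than 19.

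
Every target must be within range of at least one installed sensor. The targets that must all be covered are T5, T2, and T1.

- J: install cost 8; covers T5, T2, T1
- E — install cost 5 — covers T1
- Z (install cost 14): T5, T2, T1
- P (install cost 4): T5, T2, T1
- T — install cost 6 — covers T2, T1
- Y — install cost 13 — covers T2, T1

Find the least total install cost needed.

P alone covers T5, T2, T1 — every target.
Total install cost: 4.

4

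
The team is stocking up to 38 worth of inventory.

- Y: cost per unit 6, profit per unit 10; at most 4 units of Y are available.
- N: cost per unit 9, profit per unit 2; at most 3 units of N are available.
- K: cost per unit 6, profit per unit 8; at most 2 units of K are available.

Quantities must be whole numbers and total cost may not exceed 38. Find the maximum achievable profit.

This is a bounded integer knapsack.
4×Y and 1×K: cost 30 ≤ 38, profit 4·10 + 1·8 = 48.
4×Y and 2×K: cost 36 ≤ 38, profit 4·10 + 2·8 = 56.
Best is 56.

56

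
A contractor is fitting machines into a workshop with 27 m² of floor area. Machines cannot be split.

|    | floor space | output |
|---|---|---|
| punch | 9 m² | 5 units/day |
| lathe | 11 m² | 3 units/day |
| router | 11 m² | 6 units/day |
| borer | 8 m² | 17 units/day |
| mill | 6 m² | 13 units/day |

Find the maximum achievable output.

36

This is a 0-1 knapsack instance.
Take router, borer, and mill: floor space 11 + 8 + 6 = 25 ≤ 27, output 6 + 17 + 13 = 36.
No other feasible combination does better.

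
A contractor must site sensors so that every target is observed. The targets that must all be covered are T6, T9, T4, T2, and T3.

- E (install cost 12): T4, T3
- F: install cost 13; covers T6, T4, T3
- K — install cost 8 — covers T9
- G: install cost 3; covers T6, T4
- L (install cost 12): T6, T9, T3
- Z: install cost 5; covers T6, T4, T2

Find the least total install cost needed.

17

The greedy cost-per-new-target heuristic would pick G, Z, and L for 20, but a cheaper cover exists.
Choose L and Z: together they cover T6, T9, T4, T2, T3 — every target.
Total install cost: 12 + 5 = 17.
No cover costs less than 17.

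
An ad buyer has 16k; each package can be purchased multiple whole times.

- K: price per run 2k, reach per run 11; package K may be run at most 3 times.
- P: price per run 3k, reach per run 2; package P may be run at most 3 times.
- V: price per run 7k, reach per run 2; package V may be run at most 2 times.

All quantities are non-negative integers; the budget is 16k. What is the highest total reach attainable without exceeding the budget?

39

This is a bounded integer knapsack.
K has the best ratio (11/2); taking only K gives at most 3×11 = 33 (stopped by the supply cap of 3).
Mixing does better — 3×K and 3×P: price 15 ≤ 16, reach 3·11 + 3·2 = 39.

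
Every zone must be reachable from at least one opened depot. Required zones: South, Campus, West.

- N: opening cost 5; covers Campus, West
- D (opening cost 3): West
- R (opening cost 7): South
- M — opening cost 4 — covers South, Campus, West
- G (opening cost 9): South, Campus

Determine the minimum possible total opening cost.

4

M alone covers South, Campus, West — every zone.
Total opening cost: 4.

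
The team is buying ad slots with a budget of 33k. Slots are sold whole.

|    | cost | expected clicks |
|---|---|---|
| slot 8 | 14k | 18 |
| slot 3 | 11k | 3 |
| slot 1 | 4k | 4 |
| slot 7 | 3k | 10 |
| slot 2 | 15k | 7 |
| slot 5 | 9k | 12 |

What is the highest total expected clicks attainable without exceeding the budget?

This is a 0-1 knapsack instance.
Take slot 8, slot 1, slot 7, and slot 5: cost 14 + 4 + 3 + 9 = 30 ≤ 33, expected clicks 18 + 4 + 10 + 12 = 44.
No other feasible combination does better.

44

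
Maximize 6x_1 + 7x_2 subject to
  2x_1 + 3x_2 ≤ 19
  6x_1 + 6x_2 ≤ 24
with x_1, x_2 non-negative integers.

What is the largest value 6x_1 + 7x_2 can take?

(x_1,x_2)=(0,4) is feasible, giving 28.
(x_1,x_2)=(1,3) is feasible, giving 27.
Maximum is 28 at (x_1,x_2)=(0,4).

28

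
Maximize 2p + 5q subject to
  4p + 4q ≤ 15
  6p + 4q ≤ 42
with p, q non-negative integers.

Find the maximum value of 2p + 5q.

15

(p,q)=(0,3): 4·0+4·3=12≤15, 6·0+4·3=12≤42, objective 15.
(p,q)=(1,2): 4·1+4·2=12≤15, 6·1+4·2=14≤42, objective 12.
(p,q)=(0,2): 4·0+4·2=8≤15, 6·0+4·2=8≤42, objective 10.
The best lattice point is (0,3), giving 15.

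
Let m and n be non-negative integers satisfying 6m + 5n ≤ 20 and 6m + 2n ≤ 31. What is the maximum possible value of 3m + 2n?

9

(m,n)=(3,0) is feasible, giving 9.
(m,n)=(2,1) is feasible, giving 8.
(m,n)=(2,0) is feasible, giving 6.
The best lattice point is (3,0), giving 9.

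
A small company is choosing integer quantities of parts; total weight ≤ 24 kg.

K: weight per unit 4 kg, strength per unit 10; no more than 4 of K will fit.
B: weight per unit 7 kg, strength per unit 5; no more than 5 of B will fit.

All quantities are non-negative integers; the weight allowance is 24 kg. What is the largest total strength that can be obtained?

45

K has the best ratio (10/4); taking only K gives at most 4×10 = 40 (stopped by the supply cap of 4).
Mixing does better — 4×K and 1×B: weight 23 ≤ 24, strength 4·10 + 1·5 = 45.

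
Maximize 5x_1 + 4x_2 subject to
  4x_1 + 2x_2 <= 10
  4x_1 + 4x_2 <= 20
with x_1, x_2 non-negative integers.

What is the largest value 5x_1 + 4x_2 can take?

20

(x_1,x_2)=(0,5): 4·0+2·5=10≤10, 4·0+4·5=20≤20, objective 20.
(x_1,x_2)=(0,4): 4·0+2·4=8≤10, 4·0+4·4=16≤20, objective 16.
No feasible integer point exceeds 20.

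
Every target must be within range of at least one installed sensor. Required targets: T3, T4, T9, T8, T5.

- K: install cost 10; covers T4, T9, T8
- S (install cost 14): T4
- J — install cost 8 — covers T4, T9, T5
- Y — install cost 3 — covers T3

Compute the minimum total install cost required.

Choose K, J, and Y: together they cover T3, T4, T9, T8, T5 — every target.
Total install cost: 10 + 8 + 3 = 21.
No cover costs less than 21.

21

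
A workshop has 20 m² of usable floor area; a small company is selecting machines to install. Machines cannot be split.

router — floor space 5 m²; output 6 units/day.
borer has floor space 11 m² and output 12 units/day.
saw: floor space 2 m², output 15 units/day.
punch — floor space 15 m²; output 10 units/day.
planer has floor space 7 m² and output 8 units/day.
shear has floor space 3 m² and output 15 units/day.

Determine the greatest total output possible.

44

Treat it as a binary knapsack problem.
saw + punch + shear: floor space 2 + 15 + 3 = 20 ≤ 20, output 15 + 10 + 15 = 40.
borer + saw + shear: floor space 11 + 2 + 3 = 16 ≤ 20, output 12 + 15 + 15 = 42.
router + saw + planer + shear: floor space 5 + 2 + 7 + 3 = 17 ≤ 20, output 6 + 15 + 8 + 15 = 44.
Best is router, saw, planer, and shear with total output 44.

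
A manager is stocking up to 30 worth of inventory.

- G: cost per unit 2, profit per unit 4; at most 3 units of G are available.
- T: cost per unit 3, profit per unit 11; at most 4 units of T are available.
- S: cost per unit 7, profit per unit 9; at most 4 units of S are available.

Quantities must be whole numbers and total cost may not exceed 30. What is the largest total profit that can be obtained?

This is a bounded integer knapsack.
2×G, 4×T, and 2×S: cost 30 ≤ 30, profit 2·4 + 4·11 + 2·9 = 70.
1×G, 4×T, and 2×S: cost 28 ≤ 30, profit 1·4 + 4·11 + 2·9 = 66.
Best is 70.

70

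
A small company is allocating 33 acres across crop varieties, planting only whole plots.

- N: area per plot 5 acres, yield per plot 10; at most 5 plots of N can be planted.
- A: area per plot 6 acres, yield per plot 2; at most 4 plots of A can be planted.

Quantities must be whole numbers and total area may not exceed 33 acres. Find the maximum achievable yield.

This is a bounded integer knapsack.
Take 5×N and 1×A: area 31 ≤ 33, yield 5·10 + 1·2 = 52.
N has the best ratio (10/5) and is taken to its limit of 5; remaining capacity is filled optimally with the others.

52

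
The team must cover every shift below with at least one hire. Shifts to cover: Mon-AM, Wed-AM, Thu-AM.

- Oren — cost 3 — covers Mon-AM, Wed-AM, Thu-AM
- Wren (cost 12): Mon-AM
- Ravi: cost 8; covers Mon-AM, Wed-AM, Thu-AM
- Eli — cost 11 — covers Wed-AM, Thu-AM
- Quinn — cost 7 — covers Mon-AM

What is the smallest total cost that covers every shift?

3

Oren alone covers Mon-AM, Wed-AM, Thu-AM — every shift.
Total cost: 3.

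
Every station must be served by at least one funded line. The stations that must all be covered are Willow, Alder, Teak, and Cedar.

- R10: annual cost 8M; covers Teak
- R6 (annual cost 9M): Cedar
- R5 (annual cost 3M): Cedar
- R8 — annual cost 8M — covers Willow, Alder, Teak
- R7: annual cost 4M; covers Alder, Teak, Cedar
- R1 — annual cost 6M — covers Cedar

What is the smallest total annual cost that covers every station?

This is a weighted set-cover instance.
The greedy cost-per-new-station heuristic would pick R7 and R8 for 12, but a cheaper cover exists.
Choose R5 and R8: together they cover Willow, Alder, Teak, Cedar — every station.
Total annual cost: 3 + 8 = 11.
No cover costs less than 11.

11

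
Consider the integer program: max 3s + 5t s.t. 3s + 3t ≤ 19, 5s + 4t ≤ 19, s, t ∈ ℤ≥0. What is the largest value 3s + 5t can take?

(s,t)=(0,4): 3·0+3·4=12≤19, 5·0+4·4=16≤19, objective 20.
(s,t)=(1,3): 3·1+3·3=12≤19, 5·1+4·3=17≤19, objective 18.
(s,t)=(0,3): 3·0+3·3=9≤19, 5·0+4·3=12≤19, objective 15.
Maximum is 20 at (s,t)=(0,4).

20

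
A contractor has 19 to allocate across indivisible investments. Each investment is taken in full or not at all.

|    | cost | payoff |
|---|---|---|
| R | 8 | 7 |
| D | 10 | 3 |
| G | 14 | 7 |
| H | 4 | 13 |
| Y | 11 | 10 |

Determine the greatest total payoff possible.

H + Y: cost 4 + 11 = 15 ≤ 19, payoff 13 + 10 = 23.
R + H: cost 8 + 4 = 12 ≤ 19, payoff 7 + 13 = 20.
Best is H and Y with total payoff 23.

23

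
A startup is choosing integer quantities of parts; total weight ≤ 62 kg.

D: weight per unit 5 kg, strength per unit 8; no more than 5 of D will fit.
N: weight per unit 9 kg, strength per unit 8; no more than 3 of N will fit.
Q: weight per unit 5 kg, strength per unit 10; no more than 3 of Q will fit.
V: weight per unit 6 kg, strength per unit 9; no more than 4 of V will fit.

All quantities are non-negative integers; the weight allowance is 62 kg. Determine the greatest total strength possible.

98

This is a bounded integer knapsack.
Q has the best ratio (10/5); taking only Q gives at most 3×10 = 30 (stopped by the supply cap of 3).
Mixing does better — 4×D, 3×Q, and 4×V: weight 59 ≤ 62, strength 4·8 + 3·10 + 4·9 = 98.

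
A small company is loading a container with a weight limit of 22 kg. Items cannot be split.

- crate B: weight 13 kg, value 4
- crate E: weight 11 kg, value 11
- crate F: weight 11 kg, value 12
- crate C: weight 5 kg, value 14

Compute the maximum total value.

crate E + crate F: weight 11 + 11 = 22 ≤ 22, value 11 + 12 = 23.
crate E + crate C: weight 11 + 5 = 16 ≤ 22, value 11 + 14 = 25.
crate F + crate C: weight 11 + 5 = 16 ≤ 22, value 12 + 14 = 26.
Best is crate F and crate C with total value 26.

26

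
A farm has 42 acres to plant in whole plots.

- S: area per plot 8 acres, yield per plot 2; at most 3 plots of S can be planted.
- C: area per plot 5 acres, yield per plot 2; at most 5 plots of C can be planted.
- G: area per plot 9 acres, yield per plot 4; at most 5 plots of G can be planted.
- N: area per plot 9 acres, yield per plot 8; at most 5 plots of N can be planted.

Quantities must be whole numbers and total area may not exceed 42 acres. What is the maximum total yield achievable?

34

1×C and 4×N: area 41 ≤ 42, yield 1·2 + 4·8 = 34.
4×N: area 36 ≤ 42, yield 4·8 = 32.
Best is 34.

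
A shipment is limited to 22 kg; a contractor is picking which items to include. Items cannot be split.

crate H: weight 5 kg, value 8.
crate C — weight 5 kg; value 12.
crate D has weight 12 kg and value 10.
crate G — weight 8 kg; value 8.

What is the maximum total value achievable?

30

Allowing fractional choices, the relaxed optimum would be about 31.3, but items are indivisible.
crate H + crate C + crate D: weight 5 + 5 + 12 = 22 ≤ 22, value 8 + 12 + 10 = 30.
crate H + crate C + crate G: weight 5 + 5 + 8 = 18 ≤ 22, value 8 + 12 + 8 = 28.
crate C + crate D: weight 5 + 12 = 17 ≤ 22, value 12 + 10 = 22.
Best is crate H, crate C, and crate D with total value 30.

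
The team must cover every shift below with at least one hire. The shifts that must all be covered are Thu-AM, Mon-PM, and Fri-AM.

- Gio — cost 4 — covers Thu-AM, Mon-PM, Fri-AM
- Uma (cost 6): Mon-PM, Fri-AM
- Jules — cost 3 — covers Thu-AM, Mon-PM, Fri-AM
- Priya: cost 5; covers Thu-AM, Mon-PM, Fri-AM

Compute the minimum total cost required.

3

This is an integer covering problem.
Jules alone covers Thu-AM, Mon-PM, Fri-AM — every shift.
Total cost: 3.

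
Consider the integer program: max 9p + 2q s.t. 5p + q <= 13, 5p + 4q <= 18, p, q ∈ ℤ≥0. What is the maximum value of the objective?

22

(p,q)=(2,2): 5·2+1·2=12≤13, 5·2+4·2=18≤18, objective 22.
(p,q)=(2,1): 5·2+1·1=11≤13, 5·2+4·1=14≤18, objective 20.
No feasible integer point exceeds 22.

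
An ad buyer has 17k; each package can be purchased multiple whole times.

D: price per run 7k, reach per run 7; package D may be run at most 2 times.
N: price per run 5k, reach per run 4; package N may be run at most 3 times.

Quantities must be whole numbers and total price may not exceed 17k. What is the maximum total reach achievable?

This is a bounded integer knapsack.
1×D and 2×N: price 17 ≤ 17, reach 1·7 + 2·4 = 15.
2×D: price 14 ≤ 17, reach 2·7 = 14.
Best is 15.

15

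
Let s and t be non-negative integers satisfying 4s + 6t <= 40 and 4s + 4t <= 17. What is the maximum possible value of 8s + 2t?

(s,t)=(4,0): 4·4+6·0=16≤40, 4·4+4·0=16≤17, objective 32.
(s,t)=(3,1): 4·3+6·1=18≤40, 4·3+4·1=16≤17, objective 26.
No feasible integer point exceeds 32.

32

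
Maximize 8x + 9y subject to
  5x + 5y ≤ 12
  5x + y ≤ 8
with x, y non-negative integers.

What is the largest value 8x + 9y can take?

(x,y)=(0,2): 5·0+5·2=10≤12, 5·0+1·2=2≤8, objective 18.
(x,y)=(1,1): 5·1+5·1=10≤12, 5·1+1·1=6≤8, objective 17.
(x,y)=(0,1): 5·0+5·1=5≤12, 5·0+1·1=1≤8, objective 9.
No feasible integer point exceeds 18.

18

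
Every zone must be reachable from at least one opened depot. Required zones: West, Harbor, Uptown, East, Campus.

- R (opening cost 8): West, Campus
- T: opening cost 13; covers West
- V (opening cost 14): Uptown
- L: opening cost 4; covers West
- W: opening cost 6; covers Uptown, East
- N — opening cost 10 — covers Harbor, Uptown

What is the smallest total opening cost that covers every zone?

Choose R, W, and N: together they cover West, Harbor, Uptown, East, Campus — every zone.
Total opening cost: 8 + 6 + 10 = 24.
No cover costs less than 24.

24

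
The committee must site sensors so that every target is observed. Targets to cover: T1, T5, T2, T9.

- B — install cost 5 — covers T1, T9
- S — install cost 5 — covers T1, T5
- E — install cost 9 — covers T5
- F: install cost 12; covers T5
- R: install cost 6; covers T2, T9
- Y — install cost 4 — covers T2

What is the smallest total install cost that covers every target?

The greedy cost-per-new-target heuristic would pick B, Y, and S for 14, but a cheaper cover exists.
Choose S and R: together they cover T1, T5, T2, T9 — every target.
Total install cost: 5 + 6 = 11.
No cover costs less than 11.

11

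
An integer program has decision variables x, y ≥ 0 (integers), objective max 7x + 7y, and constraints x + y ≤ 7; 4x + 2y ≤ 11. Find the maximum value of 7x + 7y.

35

(x,y)=(0,5) is feasible, giving 35.
(x,y)=(0,4) is feasible, giving 28.
The best lattice point is (0,5), giving 35.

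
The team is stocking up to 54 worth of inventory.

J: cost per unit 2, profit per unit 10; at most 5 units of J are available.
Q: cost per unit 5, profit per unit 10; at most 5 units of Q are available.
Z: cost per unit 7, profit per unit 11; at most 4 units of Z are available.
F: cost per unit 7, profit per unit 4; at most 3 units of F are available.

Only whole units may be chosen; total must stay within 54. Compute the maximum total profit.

124

4×J, 5×Q, and 3×Z: cost 54 ≤ 54, profit 4·10 + 5·10 + 3·11 = 123.
5×J, 3×Q, and 4×Z: cost 53 ≤ 54, profit 5·10 + 3·10 + 4·11 = 124.
Best is 124.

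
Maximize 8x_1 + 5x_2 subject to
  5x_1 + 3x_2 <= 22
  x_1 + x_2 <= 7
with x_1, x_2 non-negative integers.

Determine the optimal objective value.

36

(x_1,x_2)=(2,4): 5·2+3·4=22≤22, 1·2+1·4=6≤7, objective 36.
(x_1,x_2)=(0,7): 5·0+3·7=21≤22, 1·0+1·7=7≤7, objective 35.
(x_1,x_2)=(1,5): 5·1+3·5=20≤22, 1·1+1·5=6≤7, objective 33.
The best lattice point is (2,4), giving 36.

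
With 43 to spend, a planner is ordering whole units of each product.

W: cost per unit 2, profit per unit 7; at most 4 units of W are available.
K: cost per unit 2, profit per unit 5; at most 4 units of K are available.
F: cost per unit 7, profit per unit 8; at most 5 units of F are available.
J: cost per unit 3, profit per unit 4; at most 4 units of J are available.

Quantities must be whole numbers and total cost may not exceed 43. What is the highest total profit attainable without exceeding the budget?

80

4×W, 4×K, 3×F, and 2×J: cost 43 ≤ 43, profit 4·7 + 4·5 + 3·8 + 2·4 = 80.
4×W, 4×K, 2×F, and 4×J: cost 42 ≤ 43, profit 4·7 + 4·5 + 2·8 + 4·4 = 80.
Best is 80.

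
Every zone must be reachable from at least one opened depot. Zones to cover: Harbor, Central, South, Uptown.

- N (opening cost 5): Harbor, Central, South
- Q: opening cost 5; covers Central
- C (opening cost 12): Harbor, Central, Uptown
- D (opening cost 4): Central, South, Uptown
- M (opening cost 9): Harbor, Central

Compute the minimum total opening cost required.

9

Choose N and D: together they cover Harbor, Central, South, Uptown — every zone.
Total opening cost: 5 + 4 = 9.
No cover costs less than 9.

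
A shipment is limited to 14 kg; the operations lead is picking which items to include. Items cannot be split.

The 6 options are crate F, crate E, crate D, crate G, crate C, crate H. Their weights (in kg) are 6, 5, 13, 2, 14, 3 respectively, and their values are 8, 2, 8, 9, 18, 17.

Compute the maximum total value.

34

This is a 0-1 knapsack instance.
Allowing fractional choices, the relaxed optimum would be about 37.9, but items are indivisible.
crate F + crate G + crate H: weight 6 + 2 + 3 = 11 ≤ 14, value 8 + 9 + 17 = 34.
crate E + crate G + crate H: weight 5 + 2 + 3 = 10 ≤ 14, value 2 + 9 + 17 = 28.
Best is crate F, crate G, and crate H with total value 34.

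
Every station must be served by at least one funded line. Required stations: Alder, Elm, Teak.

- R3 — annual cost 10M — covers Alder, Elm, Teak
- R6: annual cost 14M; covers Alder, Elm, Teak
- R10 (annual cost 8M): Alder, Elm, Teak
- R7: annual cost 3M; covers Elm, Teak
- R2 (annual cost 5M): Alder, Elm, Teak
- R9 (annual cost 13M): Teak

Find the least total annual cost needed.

The greedy cost-per-new-station heuristic would pick R7 and R2 for 8, but a cheaper cover exists.
R2 alone covers Alder, Elm, Teak — every station.
Total annual cost: 5.
No cover costs less than 5.

5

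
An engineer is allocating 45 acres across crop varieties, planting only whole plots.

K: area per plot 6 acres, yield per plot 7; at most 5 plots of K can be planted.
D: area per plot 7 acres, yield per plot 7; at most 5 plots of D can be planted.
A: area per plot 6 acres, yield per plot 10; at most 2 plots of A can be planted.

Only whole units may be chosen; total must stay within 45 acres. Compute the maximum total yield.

This is a bounded integer knapsack.
A has the best ratio (10/6); taking only A gives at most 2×10 = 20 (stopped by the supply cap of 2).
Mixing does better — 2×K, 3×D, and 2×A: area 45 ≤ 45, yield 2·7 + 3·7 + 2·10 = 55.

55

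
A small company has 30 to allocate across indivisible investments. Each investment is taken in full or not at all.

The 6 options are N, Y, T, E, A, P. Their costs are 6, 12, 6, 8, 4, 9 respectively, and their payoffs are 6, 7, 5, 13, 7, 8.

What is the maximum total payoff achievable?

Allowing fractional choices, the relaxed optimum would be about 36.5, but investments are indivisible.
T + E + A + P: cost 6 + 8 + 4 + 9 = 27 ≤ 30, payoff 5 + 13 + 7 + 8 = 33.
N + E + A + P: cost 6 + 8 + 4 + 9 = 27 ≤ 30, payoff 6 + 13 + 7 + 8 = 34.
N + Y + E + A: cost 6 + 12 + 8 + 4 = 30 ≤ 30, payoff 6 + 7 + 13 + 7 = 33.
Best is N, E, A, and P with total payoff 34.

34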